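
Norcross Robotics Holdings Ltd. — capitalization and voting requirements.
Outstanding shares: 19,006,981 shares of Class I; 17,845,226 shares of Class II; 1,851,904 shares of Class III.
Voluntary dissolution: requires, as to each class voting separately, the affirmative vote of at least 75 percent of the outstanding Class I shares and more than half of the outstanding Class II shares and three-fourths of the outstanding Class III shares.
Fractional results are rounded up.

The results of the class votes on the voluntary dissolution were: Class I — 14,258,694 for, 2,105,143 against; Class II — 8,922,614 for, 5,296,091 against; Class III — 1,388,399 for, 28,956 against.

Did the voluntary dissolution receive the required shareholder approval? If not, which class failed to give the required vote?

Not approved — the Class III shares did not give the required vote.

Class I: 3/4 of 19006981 = 14255235.75, rounded up to 14255236; 14,255,236 required, 14,258,694 in favor — approved.
Class II: a majority of 17845226 is 8922614; 8,922,614 required, 8,922,614 in favor — approved.
Class III: 3/4 of 1851904 = 1388928; 1,388,928 required, 1,388,399 in favor — not approved.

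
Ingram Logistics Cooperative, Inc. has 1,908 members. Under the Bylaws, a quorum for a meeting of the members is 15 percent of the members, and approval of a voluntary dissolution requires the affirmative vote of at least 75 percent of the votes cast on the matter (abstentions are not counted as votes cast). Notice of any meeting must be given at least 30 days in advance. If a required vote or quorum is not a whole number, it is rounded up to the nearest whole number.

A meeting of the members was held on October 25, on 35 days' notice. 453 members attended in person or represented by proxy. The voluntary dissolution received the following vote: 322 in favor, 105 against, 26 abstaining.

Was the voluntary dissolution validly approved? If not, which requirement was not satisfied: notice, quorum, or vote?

Notice: 35 days given; 30 required. Satisfied.
Quorum: 15% of 1,908 = 286.20, rounded up to 287; 453 present. Satisfied.
Vote: requires three-fourths of the votes cast (453 − 26 abstaining = 427); 3/4 of 427 = 320.25, rounded up to 321, so 321 needed; 322 in favor. Satisfied.

Valid — all requirements satisfied.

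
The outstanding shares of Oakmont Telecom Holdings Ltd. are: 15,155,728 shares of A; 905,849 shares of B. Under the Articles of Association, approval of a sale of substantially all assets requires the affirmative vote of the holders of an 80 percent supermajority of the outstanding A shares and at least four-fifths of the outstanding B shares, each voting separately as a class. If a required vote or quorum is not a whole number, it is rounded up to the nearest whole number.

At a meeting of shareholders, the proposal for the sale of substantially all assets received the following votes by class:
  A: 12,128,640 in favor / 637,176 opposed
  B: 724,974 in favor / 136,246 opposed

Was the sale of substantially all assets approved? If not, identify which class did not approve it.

Approved — every class gave the required vote.

A: 4/5 of 15155728 = 12124582.40, rounded up to 12124583; 12,124,583 required, 12,128,640 in favor — approved.
B: 4/5 of 905849 = 724679.20, rounded up to 724680; 724,680 required, 724,974 in favor — approved.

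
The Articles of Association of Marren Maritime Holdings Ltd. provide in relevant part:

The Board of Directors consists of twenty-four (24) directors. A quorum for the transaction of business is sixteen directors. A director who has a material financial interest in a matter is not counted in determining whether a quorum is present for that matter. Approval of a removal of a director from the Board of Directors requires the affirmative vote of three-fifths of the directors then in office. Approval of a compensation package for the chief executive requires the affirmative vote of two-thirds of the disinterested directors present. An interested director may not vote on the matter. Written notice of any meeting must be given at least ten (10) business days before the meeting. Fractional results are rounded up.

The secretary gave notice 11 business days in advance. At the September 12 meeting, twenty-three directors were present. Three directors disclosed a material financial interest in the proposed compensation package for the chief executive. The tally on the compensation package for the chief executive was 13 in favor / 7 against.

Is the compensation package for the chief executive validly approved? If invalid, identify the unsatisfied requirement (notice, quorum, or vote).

Notice: 11 business days given; 10 required (11 ≥ 10). Satisfied.
Quorum: 23 present, but the 3 interested directors do not count, leaving 20. Quorum is 16. Satisfied.
Vote: the compensation package for the chief executive requires two-thirds of the disinterested directors present (23 − 3 = 20). 2/3 of 20 = 13.33, rounded up to 14, so 14 affirmative votes are needed; 13 voted in favor. Not satisfied.

Invalid — vote requirement not satisfied.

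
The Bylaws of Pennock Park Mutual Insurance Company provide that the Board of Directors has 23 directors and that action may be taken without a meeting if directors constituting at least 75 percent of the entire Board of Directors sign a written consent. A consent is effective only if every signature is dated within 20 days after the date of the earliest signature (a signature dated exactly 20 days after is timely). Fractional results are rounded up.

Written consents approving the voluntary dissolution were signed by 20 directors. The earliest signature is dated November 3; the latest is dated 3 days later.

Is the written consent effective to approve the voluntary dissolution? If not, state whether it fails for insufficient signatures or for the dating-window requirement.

Signatures required: at least 75 percent of 23 — 3/4 of 23 = 17.25, rounded up to 18, so 18 needed; 20 signed. Sufficient.
Dating window: the latest signature is 3 days after the earliest; the limit is 20 days. Within the window.

Effective — both the signature and dating-window requirements are satisfied.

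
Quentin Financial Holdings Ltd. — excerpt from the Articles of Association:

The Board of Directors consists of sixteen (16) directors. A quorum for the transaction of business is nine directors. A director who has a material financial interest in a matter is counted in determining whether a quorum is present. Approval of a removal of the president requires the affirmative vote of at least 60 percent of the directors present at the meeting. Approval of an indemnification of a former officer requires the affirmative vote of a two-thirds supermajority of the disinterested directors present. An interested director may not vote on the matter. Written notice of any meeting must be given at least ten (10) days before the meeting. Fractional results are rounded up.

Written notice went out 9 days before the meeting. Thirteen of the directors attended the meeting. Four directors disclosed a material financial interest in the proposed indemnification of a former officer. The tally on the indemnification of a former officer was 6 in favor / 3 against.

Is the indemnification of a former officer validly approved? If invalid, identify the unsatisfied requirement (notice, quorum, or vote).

Invalid — notice requirement not satisfied.

Notice: 9 days given; 10 required (9 < 10). Not satisfied.
Quorum: 13 present (interested directors count toward quorum); quorum is 9. Satisfied.
Vote: the indemnification of a former officer requires two-thirds of the disinterested directors present (13 − 4 = 9). 2/3 of 9 = 6, so 6 affirmative votes are needed; 6 voted in favor. Satisfied.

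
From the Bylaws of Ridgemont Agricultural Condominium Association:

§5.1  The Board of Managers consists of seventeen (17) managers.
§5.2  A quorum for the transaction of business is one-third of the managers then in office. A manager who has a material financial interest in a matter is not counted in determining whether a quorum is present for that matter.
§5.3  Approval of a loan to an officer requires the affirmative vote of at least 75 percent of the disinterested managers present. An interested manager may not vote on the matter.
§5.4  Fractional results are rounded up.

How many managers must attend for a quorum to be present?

6

1/3 of 17 = 5.67, rounded up to 6.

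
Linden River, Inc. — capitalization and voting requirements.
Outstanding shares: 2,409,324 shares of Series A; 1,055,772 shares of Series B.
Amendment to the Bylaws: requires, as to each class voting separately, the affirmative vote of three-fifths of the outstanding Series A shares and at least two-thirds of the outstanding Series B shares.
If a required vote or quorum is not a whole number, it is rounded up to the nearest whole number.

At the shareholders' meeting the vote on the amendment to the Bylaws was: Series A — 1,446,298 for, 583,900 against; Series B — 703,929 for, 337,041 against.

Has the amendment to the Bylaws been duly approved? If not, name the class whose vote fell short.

Series A: 3/5 of 2409324 = 1445594.40, rounded up to 1445595; 1,445,595 required, 1,446,298 in favor — approved.
Series B: 2/3 of 1055772 = 703848; 703,848 required, 703,929 in favor — approved.

Approved — every class gave the required vote.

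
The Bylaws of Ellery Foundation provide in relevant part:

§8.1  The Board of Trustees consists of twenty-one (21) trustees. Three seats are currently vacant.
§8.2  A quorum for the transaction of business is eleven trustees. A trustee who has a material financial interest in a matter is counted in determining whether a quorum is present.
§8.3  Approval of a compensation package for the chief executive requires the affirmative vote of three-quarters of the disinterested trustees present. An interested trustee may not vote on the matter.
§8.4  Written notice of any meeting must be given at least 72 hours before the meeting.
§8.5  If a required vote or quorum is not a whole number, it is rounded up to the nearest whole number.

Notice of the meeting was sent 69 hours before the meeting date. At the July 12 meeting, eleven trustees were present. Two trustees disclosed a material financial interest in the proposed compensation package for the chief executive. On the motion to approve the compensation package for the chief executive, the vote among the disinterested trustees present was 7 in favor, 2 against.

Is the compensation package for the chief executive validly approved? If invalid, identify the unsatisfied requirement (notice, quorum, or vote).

Invalid — notice requirement not satisfied.

Notice: 69 hours given; 72 required (69 < 72). Not satisfied.
Quorum: 11 present (interested trustees count toward quorum); quorum is 11. Satisfied.
Vote: the compensation package for the chief executive requires three-fourths of the disinterested trustees present (11 − 2 = 9). 3/4 of 9 = 6.75, rounded up to 7, so 7 affirmative votes are needed; 7 voted in favor. Satisfied.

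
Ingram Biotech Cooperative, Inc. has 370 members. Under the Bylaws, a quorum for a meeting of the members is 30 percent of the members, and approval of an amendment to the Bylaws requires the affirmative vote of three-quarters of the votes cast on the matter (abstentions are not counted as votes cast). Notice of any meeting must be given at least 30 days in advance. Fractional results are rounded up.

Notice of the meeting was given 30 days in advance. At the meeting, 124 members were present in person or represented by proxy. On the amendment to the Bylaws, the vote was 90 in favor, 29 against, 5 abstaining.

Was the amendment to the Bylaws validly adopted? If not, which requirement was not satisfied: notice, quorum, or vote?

Notice: 30 days given; 30 required. Satisfied.
Quorum: 30% of 370 = 111; 124 present. Satisfied.
Vote: requires three-fourths of the votes cast (124 − 5 abstaining = 119); 3/4 of 119 = 89.25, rounded up to 90, so 90 needed; 90 in favor. Satisfied.

Valid — all requirements satisfied.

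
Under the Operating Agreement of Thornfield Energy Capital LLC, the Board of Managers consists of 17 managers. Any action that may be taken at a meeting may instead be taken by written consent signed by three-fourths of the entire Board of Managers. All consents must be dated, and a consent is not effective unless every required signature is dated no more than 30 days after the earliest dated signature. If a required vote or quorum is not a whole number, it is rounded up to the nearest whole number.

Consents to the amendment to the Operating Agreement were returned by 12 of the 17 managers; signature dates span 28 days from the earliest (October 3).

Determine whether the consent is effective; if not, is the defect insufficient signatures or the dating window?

Signatures required: three-fourths of 17 — 3/4 of 17 = 12.75, rounded up to 13, so 13 needed; 12 signed. Insufficient.
Dating window: the latest signature is 28 days after the earliest; the limit is 30 days. Within the window.

Not effective — insufficient signatures.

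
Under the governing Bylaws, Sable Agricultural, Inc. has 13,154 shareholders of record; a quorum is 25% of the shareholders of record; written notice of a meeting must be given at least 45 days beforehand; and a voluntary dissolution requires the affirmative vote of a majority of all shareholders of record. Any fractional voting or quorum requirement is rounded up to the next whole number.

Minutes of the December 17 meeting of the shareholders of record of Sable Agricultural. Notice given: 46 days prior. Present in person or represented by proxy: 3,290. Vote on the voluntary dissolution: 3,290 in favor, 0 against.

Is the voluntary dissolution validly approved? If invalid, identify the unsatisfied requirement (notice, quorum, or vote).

Notice: 46 days given; 45 required. Satisfied.
Quorum: 25% of 13,154 = 3,288.50, rounded up to 3,289; 3,290 present. Satisfied.
Vote: requires a majority of all shareholders of record (13,154); a majority of 13154 is 6578, so 6,578 needed; 3,290 in favor. Not satisfied.

Invalid — vote requirement not satisfied.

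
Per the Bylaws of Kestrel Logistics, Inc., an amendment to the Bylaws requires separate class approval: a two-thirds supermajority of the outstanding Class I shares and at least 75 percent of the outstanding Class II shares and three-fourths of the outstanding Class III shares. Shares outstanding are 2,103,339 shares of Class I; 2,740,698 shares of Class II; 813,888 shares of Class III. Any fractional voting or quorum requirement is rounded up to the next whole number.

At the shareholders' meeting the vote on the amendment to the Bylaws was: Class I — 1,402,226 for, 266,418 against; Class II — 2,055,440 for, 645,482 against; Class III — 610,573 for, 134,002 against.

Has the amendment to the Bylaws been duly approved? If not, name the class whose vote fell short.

Not approved — the Class II shares did not give the required vote.

Class I: 2/3 of 2103339 = 1402226; 1,402,226 required, 1,402,226 in favor — approved.
Class II: 3/4 of 2740698 = 2055523.50, rounded up to 2055524; 2,055,524 required, 2,055,440 in favor — not approved.
Class III: 3/4 of 813888 = 610416; 610,416 required, 610,573 in favor — approved.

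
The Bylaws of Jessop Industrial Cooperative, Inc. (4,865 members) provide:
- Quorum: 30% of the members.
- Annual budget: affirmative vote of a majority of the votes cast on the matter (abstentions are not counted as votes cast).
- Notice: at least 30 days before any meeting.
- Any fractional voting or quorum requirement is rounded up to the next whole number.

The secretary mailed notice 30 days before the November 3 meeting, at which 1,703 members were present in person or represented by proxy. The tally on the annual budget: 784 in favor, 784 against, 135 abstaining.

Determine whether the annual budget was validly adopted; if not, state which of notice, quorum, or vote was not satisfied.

Invalid — vote requirement not satisfied.

Notice: 30 days given; 30 required. Satisfied.
Quorum: 30% of 4,865 = 1,459.50, rounded up to 1,460; 1,703 present. Satisfied.
Vote: requires a majority of the votes cast (1,703 − 135 abstaining = 1,568); a majority of 1568 is 785, so 785 needed; 784 in favor. Not satisfied.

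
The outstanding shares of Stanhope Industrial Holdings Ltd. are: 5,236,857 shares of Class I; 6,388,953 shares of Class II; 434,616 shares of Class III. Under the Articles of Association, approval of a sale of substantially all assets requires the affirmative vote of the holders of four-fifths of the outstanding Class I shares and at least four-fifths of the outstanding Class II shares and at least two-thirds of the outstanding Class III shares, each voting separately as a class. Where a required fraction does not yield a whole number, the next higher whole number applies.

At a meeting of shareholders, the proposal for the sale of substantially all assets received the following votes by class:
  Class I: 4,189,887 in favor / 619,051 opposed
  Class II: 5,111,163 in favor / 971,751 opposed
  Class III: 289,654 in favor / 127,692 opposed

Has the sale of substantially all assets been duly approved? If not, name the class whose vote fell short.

Not approved — the Class III shares did not give the required vote.

Class I: 4/5 of 5236857 = 4189485.60, rounded up to 4189486; 4,189,486 required, 4,189,887 in favor — approved.
Class II: 4/5 of 6388953 = 5111162.40, rounded up to 5111163; 5,111,163 required, 5,111,163 in favor — approved.
Class III: 2/3 of 434616 = 289744; 289,744 required, 289,654 in favor — not approved.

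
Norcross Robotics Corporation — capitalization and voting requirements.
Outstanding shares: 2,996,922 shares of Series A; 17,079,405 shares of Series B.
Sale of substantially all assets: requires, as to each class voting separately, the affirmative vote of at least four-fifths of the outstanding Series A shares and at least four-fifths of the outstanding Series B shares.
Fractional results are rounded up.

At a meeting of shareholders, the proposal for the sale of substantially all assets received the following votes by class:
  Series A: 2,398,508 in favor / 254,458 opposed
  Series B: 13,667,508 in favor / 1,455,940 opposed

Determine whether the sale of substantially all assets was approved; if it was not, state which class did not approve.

Approved — every class gave the required vote.

Series A: 4/5 of 2996922 = 2397537.60, rounded up to 2397538; 2,397,538 required, 2,398,508 in favor — approved.
Series B: 4/5 of 17079405 = 13663524; 13,663,524 required, 13,667,508 in favor — approved.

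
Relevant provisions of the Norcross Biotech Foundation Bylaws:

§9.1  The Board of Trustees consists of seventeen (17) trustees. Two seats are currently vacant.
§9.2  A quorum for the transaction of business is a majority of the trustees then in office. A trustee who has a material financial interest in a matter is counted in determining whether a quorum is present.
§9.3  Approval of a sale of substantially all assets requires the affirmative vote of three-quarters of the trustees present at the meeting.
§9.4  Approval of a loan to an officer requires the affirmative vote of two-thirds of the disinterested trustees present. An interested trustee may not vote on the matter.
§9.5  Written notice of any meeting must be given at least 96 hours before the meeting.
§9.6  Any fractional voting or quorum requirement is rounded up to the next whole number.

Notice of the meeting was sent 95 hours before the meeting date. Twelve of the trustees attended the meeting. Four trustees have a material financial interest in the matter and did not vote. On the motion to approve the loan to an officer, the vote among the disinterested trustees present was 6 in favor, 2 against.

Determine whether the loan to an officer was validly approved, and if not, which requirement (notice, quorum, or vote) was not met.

Notice: 95 hours given; 96 required (95 < 96). Not satisfied.
Quorum: 12 present (interested trustees count toward quorum); quorum is 8. Satisfied.
Vote: the loan to an officer requires two-thirds of the disinterested trustees present (12 − 4 = 8). 2/3 of 8 = 5.33, rounded up to 6, so 6 affirmative votes are needed; 6 voted in favor. Satisfied.

Invalid — notice requirement not satisfied.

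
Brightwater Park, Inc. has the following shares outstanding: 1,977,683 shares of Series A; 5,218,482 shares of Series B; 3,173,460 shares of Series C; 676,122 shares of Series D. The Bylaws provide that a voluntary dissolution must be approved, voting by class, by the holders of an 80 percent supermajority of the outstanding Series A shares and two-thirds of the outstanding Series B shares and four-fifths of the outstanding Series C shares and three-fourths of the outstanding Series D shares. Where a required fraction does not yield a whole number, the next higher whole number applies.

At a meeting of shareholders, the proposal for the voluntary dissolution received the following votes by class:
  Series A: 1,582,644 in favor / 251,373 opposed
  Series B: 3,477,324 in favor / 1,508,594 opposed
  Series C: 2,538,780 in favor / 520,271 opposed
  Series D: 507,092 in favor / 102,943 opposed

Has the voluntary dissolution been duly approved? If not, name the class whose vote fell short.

Series A: 4/5 of 1977683 = 1582146.40, rounded up to 1582147; 1,582,147 required, 1,582,644 in favor — approved.
Series B: 2/3 of 5218482 = 3478988; 3,478,988 required, 3,477,324 in favor — not approved.
Series C: 4/5 of 3173460 = 2538768; 2,538,768 required, 2,538,780 in favor — approved.
Series D: 3/4 of 676122 = 507091.50, rounded up to 507092; 507,092 required, 507,092 in favor — approved.

Not approved — the Series B shares did not give the required vote.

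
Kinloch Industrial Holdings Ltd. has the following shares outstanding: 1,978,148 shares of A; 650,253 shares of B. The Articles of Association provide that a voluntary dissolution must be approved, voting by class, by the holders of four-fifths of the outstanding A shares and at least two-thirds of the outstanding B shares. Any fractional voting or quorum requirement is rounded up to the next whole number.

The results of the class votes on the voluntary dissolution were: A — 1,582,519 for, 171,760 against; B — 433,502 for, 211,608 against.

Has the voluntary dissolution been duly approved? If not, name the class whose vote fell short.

Approved — every class gave the required vote.

A: 4/5 of 1978148 = 1582518.40, rounded up to 1582519; 1,582,519 required, 1,582,519 in favor — approved.
B: 2/3 of 650253 = 433502; 433,502 required, 433,502 in favor — approved.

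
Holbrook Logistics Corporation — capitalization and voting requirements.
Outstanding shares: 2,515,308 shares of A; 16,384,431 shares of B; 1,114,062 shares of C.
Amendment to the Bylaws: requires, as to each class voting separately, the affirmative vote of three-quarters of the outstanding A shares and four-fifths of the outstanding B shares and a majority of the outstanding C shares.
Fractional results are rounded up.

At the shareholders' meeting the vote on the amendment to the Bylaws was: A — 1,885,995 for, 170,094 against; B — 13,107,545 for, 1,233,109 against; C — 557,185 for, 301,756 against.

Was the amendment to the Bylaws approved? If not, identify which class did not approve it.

Not approved — the A shares did not give the required vote.

A: 3/4 of 2515308 = 1886481; 1,886,481 required, 1,885,995 in favor — not approved.
B: 4/5 of 16384431 = 13107544.80, rounded up to 13107545; 13,107,545 required, 13,107,545 in favor — approved.
C: a majority of 1114062 is 557032; 557,032 required, 557,185 in favor — approved.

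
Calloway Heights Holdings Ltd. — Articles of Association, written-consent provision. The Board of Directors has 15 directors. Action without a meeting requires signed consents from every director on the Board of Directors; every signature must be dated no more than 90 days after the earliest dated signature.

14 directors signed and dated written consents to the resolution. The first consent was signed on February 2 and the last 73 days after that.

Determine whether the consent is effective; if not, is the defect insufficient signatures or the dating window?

Signatures required: all of 15 — unanimous means all 15, so 15 needed; 14 signed. Insufficient.
Dating window: the latest signature is 73 days after the earliest; the limit is 90 days. Within the window.

Not effective — insufficient signatures.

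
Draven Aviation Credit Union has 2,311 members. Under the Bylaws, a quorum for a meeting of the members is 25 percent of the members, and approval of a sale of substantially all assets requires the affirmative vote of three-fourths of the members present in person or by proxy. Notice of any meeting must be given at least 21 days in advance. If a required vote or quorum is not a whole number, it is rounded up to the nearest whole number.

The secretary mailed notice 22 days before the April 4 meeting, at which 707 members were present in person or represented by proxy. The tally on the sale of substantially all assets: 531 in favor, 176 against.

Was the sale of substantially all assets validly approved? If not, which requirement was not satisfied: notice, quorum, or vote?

Valid — all requirements satisfied.

Notice: 22 days given; 21 required. Satisfied.
Quorum: 25% of 2,311 = 577.75, rounded up to 578; 707 present. Satisfied.
Vote: requires three-fourths of those present (707); 3/4 of 707 = 530.25, rounded up to 531, so 531 needed; 531 in favor. Satisfied.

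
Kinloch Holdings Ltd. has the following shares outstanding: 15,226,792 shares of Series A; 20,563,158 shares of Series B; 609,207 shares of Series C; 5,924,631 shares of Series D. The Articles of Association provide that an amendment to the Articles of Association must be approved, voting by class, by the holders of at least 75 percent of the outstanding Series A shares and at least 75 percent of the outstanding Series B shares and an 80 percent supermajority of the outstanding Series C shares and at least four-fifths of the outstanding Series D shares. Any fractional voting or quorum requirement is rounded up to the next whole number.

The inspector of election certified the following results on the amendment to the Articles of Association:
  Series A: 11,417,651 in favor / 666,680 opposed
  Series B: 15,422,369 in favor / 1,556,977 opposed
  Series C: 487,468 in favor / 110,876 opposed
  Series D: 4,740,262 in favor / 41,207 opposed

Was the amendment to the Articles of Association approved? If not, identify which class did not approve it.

Series A: 3/4 of 15226792 = 11420094; 11,420,094 required, 11,417,651 in favor — not approved.
Series B: 3/4 of 20563158 = 15422368.50, rounded up to 15422369; 15,422,369 required, 15,422,369 in favor — approved.
Series C: 4/5 of 609207 = 487365.60, rounded up to 487366; 487,366 required, 487,468 in favor — approved.
Series D: 4/5 of 5924631 = 4739704.80, rounded up to 4739705; 4,739,705 required, 4,740,262 in favor — approved.

Not approved — the Series A shares did not give the required vote.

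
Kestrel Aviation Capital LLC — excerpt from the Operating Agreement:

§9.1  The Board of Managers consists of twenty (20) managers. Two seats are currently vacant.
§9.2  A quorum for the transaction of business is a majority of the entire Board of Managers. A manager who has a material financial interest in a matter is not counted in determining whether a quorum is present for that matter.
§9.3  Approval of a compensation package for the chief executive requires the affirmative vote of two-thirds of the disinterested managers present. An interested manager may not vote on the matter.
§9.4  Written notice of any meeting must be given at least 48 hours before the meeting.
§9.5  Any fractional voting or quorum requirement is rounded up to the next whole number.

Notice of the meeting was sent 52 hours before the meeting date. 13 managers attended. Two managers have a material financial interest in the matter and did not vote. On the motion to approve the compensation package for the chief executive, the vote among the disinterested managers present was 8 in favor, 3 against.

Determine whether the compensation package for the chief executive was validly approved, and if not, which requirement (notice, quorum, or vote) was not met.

Notice: 52 hours given; 48 required (52 ≥ 48). Satisfied.
Quorum: 13 present, but the 2 interested managers do not count, leaving 11. Quorum is 11. Satisfied.
Vote: the compensation package for the chief executive requires two-thirds of the disinterested managers present (13 − 2 = 11). 2/3 of 11 = 7.33, rounded up to 8, so 8 affirmative votes are needed; 8 voted in favor. Satisfied.

Valid — all requirements satisfied.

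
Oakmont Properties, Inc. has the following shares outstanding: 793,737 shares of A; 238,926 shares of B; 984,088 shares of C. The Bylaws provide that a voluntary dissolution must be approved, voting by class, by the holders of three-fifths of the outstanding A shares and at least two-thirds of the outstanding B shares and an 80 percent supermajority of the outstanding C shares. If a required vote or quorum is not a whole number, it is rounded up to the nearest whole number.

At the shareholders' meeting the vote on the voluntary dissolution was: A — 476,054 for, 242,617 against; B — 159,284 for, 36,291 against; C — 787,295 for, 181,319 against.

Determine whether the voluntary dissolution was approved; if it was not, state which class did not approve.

A: 3/5 of 793737 = 476242.20, rounded up to 476243; 476,243 required, 476,054 in favor — not approved.
B: 2/3 of 238926 = 159284; 159,284 required, 159,284 in favor — approved.
C: 4/5 of 984088 = 787270.40, rounded up to 787271; 787,271 required, 787,295 in favor — approved.

Not approved — the A shares did not give the required vote.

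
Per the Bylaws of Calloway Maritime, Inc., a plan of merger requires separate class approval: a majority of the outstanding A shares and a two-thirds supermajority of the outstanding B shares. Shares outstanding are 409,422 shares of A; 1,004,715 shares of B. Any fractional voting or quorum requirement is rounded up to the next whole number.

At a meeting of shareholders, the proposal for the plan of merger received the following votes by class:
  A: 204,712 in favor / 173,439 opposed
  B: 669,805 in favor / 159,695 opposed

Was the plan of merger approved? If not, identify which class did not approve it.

Not approved — the B shares did not give the required vote.

A: a majority of 409422 is 204712; 204,712 required, 204,712 in favor — approved.
B: 2/3 of 1004715 = 669810; 669,810 required, 669,805 in favor — not approved.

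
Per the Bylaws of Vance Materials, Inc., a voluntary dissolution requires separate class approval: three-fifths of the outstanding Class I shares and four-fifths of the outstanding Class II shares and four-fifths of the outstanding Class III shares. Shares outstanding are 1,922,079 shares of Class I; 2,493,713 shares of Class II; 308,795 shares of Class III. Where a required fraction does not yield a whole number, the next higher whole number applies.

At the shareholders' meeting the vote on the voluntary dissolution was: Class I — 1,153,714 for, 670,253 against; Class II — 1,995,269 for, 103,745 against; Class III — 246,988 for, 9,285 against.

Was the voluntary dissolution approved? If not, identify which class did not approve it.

Class I: 3/5 of 1922079 = 1153247.40, rounded up to 1153248; 1,153,248 required, 1,153,714 in favor — approved.
Class II: 4/5 of 2493713 = 1994970.40, rounded up to 1994971; 1,994,971 required, 1,995,269 in favor — approved.
Class III: 4/5 of 308795 = 247036; 247,036 required, 246,988 in favor — not approved.

Not approved — the Class III shares did not give the required vote.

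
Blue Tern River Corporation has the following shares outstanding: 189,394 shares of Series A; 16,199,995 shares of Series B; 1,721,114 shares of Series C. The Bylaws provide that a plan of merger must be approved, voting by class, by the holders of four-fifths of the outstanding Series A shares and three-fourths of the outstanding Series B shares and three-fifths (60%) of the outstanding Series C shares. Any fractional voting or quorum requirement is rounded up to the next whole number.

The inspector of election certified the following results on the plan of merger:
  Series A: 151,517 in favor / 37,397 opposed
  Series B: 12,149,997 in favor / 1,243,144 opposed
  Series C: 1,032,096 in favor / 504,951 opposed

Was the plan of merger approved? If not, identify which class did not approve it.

Series A: 4/5 of 189394 = 151515.20, rounded up to 151516; 151,516 required, 151,517 in favor — approved.
Series B: 3/4 of 16199995 = 12149996.25, rounded up to 12149997; 12,149,997 required, 12,149,997 in favor — approved.
Series C: 3/5 of 1721114 = 1032668.40, rounded up to 1032669; 1,032,669 required, 1,032,096 in favor — not approved.

Not approved — the Series C shares did not give the required vote.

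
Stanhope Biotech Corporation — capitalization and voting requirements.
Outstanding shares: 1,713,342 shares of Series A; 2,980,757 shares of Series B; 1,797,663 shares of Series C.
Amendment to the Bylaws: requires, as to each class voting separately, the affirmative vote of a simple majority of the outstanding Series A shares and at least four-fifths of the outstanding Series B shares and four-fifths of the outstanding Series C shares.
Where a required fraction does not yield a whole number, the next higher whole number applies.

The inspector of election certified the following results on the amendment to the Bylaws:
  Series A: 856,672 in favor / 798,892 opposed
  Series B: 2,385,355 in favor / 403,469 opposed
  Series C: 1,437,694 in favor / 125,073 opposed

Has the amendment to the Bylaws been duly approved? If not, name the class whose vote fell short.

Not approved — the Series C shares did not give the required vote.

Series A: a majority of 1713342 is 856672; 856,672 required, 856,672 in favor — approved.
Series B: 4/5 of 2980757 = 2384605.60, rounded up to 2384606; 2,384,606 required, 2,385,355 in favor — approved.
Series C: 4/5 of 1797663 = 1438130.40, rounded up to 1438131; 1,438,131 required, 1,437,694 in favor — not approved.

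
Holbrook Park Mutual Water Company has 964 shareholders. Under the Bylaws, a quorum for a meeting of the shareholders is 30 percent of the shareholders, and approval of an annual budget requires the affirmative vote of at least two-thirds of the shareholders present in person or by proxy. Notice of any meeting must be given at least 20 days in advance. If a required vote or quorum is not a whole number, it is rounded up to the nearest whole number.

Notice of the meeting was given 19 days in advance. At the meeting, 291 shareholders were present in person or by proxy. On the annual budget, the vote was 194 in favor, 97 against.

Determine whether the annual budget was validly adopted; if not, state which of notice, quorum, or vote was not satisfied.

Invalid — notice requirement not satisfied.

Notice: 19 days given; 20 required. Not satisfied.
Quorum: 30% of 964 = 289.20, rounded up to 290; 291 present. Satisfied.
Vote: requires two-thirds of those present (291); 2/3 of 291 = 194, so 194 needed; 194 in favor. Satisfied.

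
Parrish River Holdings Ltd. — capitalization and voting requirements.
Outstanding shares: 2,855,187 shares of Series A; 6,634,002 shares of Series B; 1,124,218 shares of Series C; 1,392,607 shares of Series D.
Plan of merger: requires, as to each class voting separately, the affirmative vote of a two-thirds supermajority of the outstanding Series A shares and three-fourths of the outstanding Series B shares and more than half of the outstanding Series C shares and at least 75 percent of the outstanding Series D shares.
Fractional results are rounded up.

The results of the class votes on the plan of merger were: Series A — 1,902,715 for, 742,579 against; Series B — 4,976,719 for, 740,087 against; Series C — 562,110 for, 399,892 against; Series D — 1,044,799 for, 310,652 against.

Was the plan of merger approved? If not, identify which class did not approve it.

Not approved — the Series A shares did not give the required vote.

Series A: 2/3 of 2855187 = 1903458; 1,903,458 required, 1,902,715 in favor — not approved.
Series B: 3/4 of 6634002 = 4975501.50, rounded up to 4975502; 4,975,502 required, 4,976,719 in favor — approved.
Series C: a majority of 1124218 is 562110; 562,110 required, 562,110 in favor — approved.
Series D: 3/4 of 1392607 = 1044455.25, rounded up to 1044456; 1,044,456 required, 1,044,799 in favor — approved.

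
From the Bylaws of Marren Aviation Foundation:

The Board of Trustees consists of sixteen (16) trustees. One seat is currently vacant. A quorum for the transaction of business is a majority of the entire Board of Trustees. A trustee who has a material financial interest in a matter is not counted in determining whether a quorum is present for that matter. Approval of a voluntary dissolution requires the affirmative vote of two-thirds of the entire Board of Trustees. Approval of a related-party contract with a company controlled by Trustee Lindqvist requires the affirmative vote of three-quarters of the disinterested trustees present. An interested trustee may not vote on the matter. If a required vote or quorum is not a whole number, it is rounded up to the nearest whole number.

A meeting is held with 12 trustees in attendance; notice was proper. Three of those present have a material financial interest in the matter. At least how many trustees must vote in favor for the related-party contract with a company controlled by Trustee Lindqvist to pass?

The related-party contract with a company controlled by Trustee Lindqvist requires three-fourths of the disinterested trustees present (12 − 3 = 9).
3/4 of 9 = 6.75, rounded up to 7.

7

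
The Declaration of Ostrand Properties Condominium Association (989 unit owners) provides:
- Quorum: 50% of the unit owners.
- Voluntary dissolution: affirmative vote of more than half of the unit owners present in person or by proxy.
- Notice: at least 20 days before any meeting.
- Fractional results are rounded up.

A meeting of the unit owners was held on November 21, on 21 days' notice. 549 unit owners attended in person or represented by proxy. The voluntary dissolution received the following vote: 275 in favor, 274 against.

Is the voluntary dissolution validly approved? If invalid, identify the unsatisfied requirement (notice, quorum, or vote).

Valid — all requirements satisfied.

Notice: 21 days given; 20 required. Satisfied.
Quorum: 50% of 989 = 494.50, rounded up to 495; 549 present. Satisfied.
Vote: requires a majority of those present (549); a majority of 549 is 275, so 275 needed; 275 in favor. Satisfied.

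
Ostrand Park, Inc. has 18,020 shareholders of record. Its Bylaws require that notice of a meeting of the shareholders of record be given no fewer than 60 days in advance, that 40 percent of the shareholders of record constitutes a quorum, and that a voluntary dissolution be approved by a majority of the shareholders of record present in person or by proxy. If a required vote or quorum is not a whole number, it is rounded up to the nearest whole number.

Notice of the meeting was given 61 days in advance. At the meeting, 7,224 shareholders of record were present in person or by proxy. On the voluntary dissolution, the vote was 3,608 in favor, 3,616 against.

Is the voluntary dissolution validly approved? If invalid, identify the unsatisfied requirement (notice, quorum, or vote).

Notice: 61 days given; 60 required. Satisfied.
Quorum: 40% of 18,020 = 7,208; 7,224 present. Satisfied.
Vote: requires a majority of those present (7,224); a majority of 7224 is 3613, so 3,613 needed; 3,608 in favor. Not satisfied.

Invalid — vote requirement not satisfied.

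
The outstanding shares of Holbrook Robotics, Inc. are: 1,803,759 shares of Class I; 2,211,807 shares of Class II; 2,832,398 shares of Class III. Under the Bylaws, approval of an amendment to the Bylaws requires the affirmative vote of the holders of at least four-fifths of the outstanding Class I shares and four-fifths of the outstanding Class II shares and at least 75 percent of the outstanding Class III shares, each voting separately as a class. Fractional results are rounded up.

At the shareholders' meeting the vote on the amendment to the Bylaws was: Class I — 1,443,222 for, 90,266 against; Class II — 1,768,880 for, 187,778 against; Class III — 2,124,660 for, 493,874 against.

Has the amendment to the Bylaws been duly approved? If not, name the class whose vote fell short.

Class I: 4/5 of 1803759 = 1443007.20, rounded up to 1443008; 1,443,008 required, 1,443,222 in favor — approved.
Class II: 4/5 of 2211807 = 1769445.60, rounded up to 1769446; 1,769,446 required, 1,768,880 in favor — not approved.
Class III: 3/4 of 2832398 = 2124298.50, rounded up to 2124299; 2,124,299 required, 2,124,660 in favor — approved.

Not approved — the Class II shares did not give the required vote.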